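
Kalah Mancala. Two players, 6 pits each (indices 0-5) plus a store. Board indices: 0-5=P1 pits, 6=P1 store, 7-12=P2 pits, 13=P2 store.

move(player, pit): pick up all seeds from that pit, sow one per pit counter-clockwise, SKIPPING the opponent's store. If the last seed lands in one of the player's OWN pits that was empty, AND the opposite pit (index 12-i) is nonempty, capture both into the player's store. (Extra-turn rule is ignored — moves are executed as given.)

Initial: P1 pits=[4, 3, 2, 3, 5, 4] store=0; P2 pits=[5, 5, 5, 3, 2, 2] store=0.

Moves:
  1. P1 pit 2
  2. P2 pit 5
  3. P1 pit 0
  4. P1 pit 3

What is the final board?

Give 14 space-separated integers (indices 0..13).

Answer: 0 4 1 0 8 6 1 6 6 5 3 2 0 1

Derivation:
Move 1: P1 pit2 -> P1=[4,3,0,4,6,4](0) P2=[5,5,5,3,2,2](0)
Move 2: P2 pit5 -> P1=[5,3,0,4,6,4](0) P2=[5,5,5,3,2,0](1)
Move 3: P1 pit0 -> P1=[0,4,1,5,7,5](0) P2=[5,5,5,3,2,0](1)
Move 4: P1 pit3 -> P1=[0,4,1,0,8,6](1) P2=[6,6,5,3,2,0](1)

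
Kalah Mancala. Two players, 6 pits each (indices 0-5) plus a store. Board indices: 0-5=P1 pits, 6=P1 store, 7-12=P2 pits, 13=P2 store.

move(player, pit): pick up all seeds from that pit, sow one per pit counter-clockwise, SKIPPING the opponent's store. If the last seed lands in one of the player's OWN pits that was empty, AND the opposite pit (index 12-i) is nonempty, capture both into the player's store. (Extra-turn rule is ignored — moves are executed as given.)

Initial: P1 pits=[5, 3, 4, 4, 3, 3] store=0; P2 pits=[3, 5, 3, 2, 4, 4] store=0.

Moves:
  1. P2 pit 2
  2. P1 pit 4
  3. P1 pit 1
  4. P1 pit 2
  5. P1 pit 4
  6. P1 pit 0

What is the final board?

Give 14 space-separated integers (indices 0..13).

Move 1: P2 pit2 -> P1=[5,3,4,4,3,3](0) P2=[3,5,0,3,5,5](0)
Move 2: P1 pit4 -> P1=[5,3,4,4,0,4](1) P2=[4,5,0,3,5,5](0)
Move 3: P1 pit1 -> P1=[5,0,5,5,0,4](7) P2=[4,0,0,3,5,5](0)
Move 4: P1 pit2 -> P1=[5,0,0,6,1,5](8) P2=[5,0,0,3,5,5](0)
Move 5: P1 pit4 -> P1=[5,0,0,6,0,6](8) P2=[5,0,0,3,5,5](0)
Move 6: P1 pit0 -> P1=[0,1,1,7,1,7](8) P2=[5,0,0,3,5,5](0)

Answer: 0 1 1 7 1 7 8 5 0 0 3 5 5 0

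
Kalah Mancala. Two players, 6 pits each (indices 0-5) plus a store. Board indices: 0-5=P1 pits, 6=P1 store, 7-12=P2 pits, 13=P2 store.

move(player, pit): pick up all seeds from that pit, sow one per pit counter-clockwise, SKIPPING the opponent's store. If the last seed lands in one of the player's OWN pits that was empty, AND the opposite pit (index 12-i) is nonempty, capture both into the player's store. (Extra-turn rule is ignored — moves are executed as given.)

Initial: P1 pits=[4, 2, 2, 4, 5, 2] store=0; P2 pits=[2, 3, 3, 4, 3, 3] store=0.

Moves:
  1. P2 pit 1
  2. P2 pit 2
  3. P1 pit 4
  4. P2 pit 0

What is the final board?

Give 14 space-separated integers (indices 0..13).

Move 1: P2 pit1 -> P1=[4,2,2,4,5,2](0) P2=[2,0,4,5,4,3](0)
Move 2: P2 pit2 -> P1=[4,2,2,4,5,2](0) P2=[2,0,0,6,5,4](1)
Move 3: P1 pit4 -> P1=[4,2,2,4,0,3](1) P2=[3,1,1,6,5,4](1)
Move 4: P2 pit0 -> P1=[4,2,2,4,0,3](1) P2=[0,2,2,7,5,4](1)

Answer: 4 2 2 4 0 3 1 0 2 2 7 5 4 1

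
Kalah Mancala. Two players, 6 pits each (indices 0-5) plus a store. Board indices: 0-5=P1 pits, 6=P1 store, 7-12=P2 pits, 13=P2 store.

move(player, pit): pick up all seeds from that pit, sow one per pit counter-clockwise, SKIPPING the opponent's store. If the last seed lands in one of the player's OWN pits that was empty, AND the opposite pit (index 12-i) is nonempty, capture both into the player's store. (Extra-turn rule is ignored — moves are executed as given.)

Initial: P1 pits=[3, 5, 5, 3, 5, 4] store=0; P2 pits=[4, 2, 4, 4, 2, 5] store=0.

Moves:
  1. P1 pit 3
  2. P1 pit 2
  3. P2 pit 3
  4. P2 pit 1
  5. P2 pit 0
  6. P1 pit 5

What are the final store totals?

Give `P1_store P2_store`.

Move 1: P1 pit3 -> P1=[3,5,5,0,6,5](1) P2=[4,2,4,4,2,5](0)
Move 2: P1 pit2 -> P1=[3,5,0,1,7,6](2) P2=[5,2,4,4,2,5](0)
Move 3: P2 pit3 -> P1=[4,5,0,1,7,6](2) P2=[5,2,4,0,3,6](1)
Move 4: P2 pit1 -> P1=[4,5,0,1,7,6](2) P2=[5,0,5,1,3,6](1)
Move 5: P2 pit0 -> P1=[4,5,0,1,7,6](2) P2=[0,1,6,2,4,7](1)
Move 6: P1 pit5 -> P1=[4,5,0,1,7,0](3) P2=[1,2,7,3,5,7](1)

Answer: 3 1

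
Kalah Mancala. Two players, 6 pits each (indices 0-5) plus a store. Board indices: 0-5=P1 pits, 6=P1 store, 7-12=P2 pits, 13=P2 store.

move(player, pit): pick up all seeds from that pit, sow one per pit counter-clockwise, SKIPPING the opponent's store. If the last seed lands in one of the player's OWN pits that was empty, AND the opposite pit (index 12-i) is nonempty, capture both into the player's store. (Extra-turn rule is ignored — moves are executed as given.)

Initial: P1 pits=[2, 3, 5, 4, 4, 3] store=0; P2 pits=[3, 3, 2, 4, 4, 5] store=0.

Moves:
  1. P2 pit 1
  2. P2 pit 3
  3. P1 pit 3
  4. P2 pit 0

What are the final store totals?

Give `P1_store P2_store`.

Move 1: P2 pit1 -> P1=[2,3,5,4,4,3](0) P2=[3,0,3,5,5,5](0)
Move 2: P2 pit3 -> P1=[3,4,5,4,4,3](0) P2=[3,0,3,0,6,6](1)
Move 3: P1 pit3 -> P1=[3,4,5,0,5,4](1) P2=[4,0,3,0,6,6](1)
Move 4: P2 pit0 -> P1=[3,4,5,0,5,4](1) P2=[0,1,4,1,7,6](1)

Answer: 1 1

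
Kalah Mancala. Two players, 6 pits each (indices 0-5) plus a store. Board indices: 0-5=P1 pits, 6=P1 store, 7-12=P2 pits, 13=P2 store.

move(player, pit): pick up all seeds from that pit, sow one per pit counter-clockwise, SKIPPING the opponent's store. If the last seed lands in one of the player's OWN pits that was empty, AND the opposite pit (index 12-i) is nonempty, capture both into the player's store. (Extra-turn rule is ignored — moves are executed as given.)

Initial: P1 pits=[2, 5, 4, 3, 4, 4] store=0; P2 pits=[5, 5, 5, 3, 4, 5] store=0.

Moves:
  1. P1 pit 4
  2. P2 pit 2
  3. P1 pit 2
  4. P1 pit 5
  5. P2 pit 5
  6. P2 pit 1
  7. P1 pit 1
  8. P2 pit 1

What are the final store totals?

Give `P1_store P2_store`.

Move 1: P1 pit4 -> P1=[2,5,4,3,0,5](1) P2=[6,6,5,3,4,5](0)
Move 2: P2 pit2 -> P1=[3,5,4,3,0,5](1) P2=[6,6,0,4,5,6](1)
Move 3: P1 pit2 -> P1=[3,5,0,4,1,6](2) P2=[6,6,0,4,5,6](1)
Move 4: P1 pit5 -> P1=[3,5,0,4,1,0](3) P2=[7,7,1,5,6,6](1)
Move 5: P2 pit5 -> P1=[4,6,1,5,2,0](3) P2=[7,7,1,5,6,0](2)
Move 6: P2 pit1 -> P1=[5,7,1,5,2,0](3) P2=[7,0,2,6,7,1](3)
Move 7: P1 pit1 -> P1=[5,0,2,6,3,1](4) P2=[8,1,2,6,7,1](3)
Move 8: P2 pit1 -> P1=[5,0,2,6,3,1](4) P2=[8,0,3,6,7,1](3)

Answer: 4 3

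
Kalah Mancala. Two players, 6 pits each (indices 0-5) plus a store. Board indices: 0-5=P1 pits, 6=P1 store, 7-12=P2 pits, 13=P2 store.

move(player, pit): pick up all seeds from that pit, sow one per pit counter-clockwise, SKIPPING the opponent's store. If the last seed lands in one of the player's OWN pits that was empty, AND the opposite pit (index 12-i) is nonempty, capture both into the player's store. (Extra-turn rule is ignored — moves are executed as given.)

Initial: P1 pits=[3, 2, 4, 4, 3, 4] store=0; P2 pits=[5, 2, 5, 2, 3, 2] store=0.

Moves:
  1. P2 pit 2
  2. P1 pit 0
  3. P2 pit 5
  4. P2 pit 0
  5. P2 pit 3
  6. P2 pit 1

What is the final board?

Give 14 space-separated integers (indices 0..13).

Move 1: P2 pit2 -> P1=[4,2,4,4,3,4](0) P2=[5,2,0,3,4,3](1)
Move 2: P1 pit0 -> P1=[0,3,5,5,4,4](0) P2=[5,2,0,3,4,3](1)
Move 3: P2 pit5 -> P1=[1,4,5,5,4,4](0) P2=[5,2,0,3,4,0](2)
Move 4: P2 pit0 -> P1=[0,4,5,5,4,4](0) P2=[0,3,1,4,5,0](4)
Move 5: P2 pit3 -> P1=[1,4,5,5,4,4](0) P2=[0,3,1,0,6,1](5)
Move 6: P2 pit1 -> P1=[1,4,5,5,4,4](0) P2=[0,0,2,1,7,1](5)

Answer: 1 4 5 5 4 4 0 0 0 2 1 7 1 5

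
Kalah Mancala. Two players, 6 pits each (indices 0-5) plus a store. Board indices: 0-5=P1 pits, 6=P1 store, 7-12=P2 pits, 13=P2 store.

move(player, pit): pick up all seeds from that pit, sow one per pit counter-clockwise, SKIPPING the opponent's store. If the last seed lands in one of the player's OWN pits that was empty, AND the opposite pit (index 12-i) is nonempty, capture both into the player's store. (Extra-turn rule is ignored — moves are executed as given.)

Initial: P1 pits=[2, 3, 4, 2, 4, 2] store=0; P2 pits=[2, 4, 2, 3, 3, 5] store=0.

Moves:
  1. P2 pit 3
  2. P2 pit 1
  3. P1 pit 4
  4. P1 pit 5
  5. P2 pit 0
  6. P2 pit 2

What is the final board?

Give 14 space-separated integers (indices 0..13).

Move 1: P2 pit3 -> P1=[2,3,4,2,4,2](0) P2=[2,4,2,0,4,6](1)
Move 2: P2 pit1 -> P1=[2,3,4,2,4,2](0) P2=[2,0,3,1,5,7](1)
Move 3: P1 pit4 -> P1=[2,3,4,2,0,3](1) P2=[3,1,3,1,5,7](1)
Move 4: P1 pit5 -> P1=[2,3,4,2,0,0](2) P2=[4,2,3,1,5,7](1)
Move 5: P2 pit0 -> P1=[2,3,4,2,0,0](2) P2=[0,3,4,2,6,7](1)
Move 6: P2 pit2 -> P1=[2,3,4,2,0,0](2) P2=[0,3,0,3,7,8](2)

Answer: 2 3 4 2 0 0 2 0 3 0 3 7 8 2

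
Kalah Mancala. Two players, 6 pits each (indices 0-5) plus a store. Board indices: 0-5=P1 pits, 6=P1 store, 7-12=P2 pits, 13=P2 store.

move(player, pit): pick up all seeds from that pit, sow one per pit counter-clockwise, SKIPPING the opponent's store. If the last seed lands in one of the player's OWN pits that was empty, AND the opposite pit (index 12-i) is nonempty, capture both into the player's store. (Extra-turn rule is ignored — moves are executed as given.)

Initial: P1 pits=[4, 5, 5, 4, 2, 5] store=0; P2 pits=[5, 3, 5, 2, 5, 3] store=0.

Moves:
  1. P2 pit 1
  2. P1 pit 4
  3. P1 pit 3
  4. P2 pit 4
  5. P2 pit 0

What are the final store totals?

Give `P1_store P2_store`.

Answer: 2 2

Derivation:
Move 1: P2 pit1 -> P1=[4,5,5,4,2,5](0) P2=[5,0,6,3,6,3](0)
Move 2: P1 pit4 -> P1=[4,5,5,4,0,6](1) P2=[5,0,6,3,6,3](0)
Move 3: P1 pit3 -> P1=[4,5,5,0,1,7](2) P2=[6,0,6,3,6,3](0)
Move 4: P2 pit4 -> P1=[5,6,6,1,1,7](2) P2=[6,0,6,3,0,4](1)
Move 5: P2 pit0 -> P1=[5,6,6,1,1,7](2) P2=[0,1,7,4,1,5](2)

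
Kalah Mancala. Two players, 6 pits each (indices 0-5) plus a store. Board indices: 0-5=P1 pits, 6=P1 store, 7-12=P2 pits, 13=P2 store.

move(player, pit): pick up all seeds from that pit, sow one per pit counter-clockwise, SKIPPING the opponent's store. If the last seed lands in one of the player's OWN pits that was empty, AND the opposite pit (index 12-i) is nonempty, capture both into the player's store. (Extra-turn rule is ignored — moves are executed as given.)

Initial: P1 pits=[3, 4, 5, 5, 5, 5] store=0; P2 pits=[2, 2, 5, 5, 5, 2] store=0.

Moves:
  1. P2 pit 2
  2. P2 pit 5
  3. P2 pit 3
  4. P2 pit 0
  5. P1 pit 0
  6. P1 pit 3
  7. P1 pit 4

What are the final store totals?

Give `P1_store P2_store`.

Move 1: P2 pit2 -> P1=[4,4,5,5,5,5](0) P2=[2,2,0,6,6,3](1)
Move 2: P2 pit5 -> P1=[5,5,5,5,5,5](0) P2=[2,2,0,6,6,0](2)
Move 3: P2 pit3 -> P1=[6,6,6,5,5,5](0) P2=[2,2,0,0,7,1](3)
Move 4: P2 pit0 -> P1=[6,6,6,0,5,5](0) P2=[0,3,0,0,7,1](9)
Move 5: P1 pit0 -> P1=[0,7,7,1,6,6](1) P2=[0,3,0,0,7,1](9)
Move 6: P1 pit3 -> P1=[0,7,7,0,7,6](1) P2=[0,3,0,0,7,1](9)
Move 7: P1 pit4 -> P1=[0,7,7,0,0,7](2) P2=[1,4,1,1,8,1](9)

Answer: 2 9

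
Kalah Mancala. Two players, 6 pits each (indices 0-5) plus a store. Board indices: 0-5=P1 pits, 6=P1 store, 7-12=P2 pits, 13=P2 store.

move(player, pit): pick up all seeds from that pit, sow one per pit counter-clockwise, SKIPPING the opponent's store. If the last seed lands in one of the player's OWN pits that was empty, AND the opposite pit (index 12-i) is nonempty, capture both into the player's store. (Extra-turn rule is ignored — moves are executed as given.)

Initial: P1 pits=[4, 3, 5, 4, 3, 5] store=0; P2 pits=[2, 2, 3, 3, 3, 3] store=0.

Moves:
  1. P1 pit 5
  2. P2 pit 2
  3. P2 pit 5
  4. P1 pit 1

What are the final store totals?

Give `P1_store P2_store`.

Move 1: P1 pit5 -> P1=[4,3,5,4,3,0](1) P2=[3,3,4,4,3,3](0)
Move 2: P2 pit2 -> P1=[4,3,5,4,3,0](1) P2=[3,3,0,5,4,4](1)
Move 3: P2 pit5 -> P1=[5,4,6,4,3,0](1) P2=[3,3,0,5,4,0](2)
Move 4: P1 pit1 -> P1=[5,0,7,5,4,0](5) P2=[0,3,0,5,4,0](2)

Answer: 5 2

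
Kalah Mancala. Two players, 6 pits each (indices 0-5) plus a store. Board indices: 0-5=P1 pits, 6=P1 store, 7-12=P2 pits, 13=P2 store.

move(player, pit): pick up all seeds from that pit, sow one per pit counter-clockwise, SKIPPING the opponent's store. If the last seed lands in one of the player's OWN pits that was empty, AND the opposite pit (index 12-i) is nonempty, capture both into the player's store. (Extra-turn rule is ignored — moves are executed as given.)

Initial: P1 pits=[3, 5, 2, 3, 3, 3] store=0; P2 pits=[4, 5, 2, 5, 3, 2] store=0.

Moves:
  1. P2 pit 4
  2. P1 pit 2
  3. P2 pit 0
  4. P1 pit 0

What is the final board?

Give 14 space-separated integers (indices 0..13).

Answer: 0 1 1 5 5 3 0 0 6 3 6 0 3 7

Derivation:
Move 1: P2 pit4 -> P1=[4,5,2,3,3,3](0) P2=[4,5,2,5,0,3](1)
Move 2: P1 pit2 -> P1=[4,5,0,4,4,3](0) P2=[4,5,2,5,0,3](1)
Move 3: P2 pit0 -> P1=[4,0,0,4,4,3](0) P2=[0,6,3,6,0,3](7)
Move 4: P1 pit0 -> P1=[0,1,1,5,5,3](0) P2=[0,6,3,6,0,3](7)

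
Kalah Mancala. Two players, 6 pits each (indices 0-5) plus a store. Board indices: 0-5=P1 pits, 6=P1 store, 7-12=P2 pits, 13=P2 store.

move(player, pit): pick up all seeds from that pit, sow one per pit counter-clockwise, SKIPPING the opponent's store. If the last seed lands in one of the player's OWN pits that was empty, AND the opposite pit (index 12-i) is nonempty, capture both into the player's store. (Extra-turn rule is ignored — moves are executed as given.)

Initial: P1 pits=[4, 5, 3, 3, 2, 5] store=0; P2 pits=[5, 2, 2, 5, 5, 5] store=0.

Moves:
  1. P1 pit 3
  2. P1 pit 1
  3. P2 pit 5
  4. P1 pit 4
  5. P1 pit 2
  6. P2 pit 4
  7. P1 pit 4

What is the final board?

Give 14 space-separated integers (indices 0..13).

Move 1: P1 pit3 -> P1=[4,5,3,0,3,6](1) P2=[5,2,2,5,5,5](0)
Move 2: P1 pit1 -> P1=[4,0,4,1,4,7](2) P2=[5,2,2,5,5,5](0)
Move 3: P2 pit5 -> P1=[5,1,5,2,4,7](2) P2=[5,2,2,5,5,0](1)
Move 4: P1 pit4 -> P1=[5,1,5,2,0,8](3) P2=[6,3,2,5,5,0](1)
Move 5: P1 pit2 -> P1=[5,1,0,3,1,9](4) P2=[7,3,2,5,5,0](1)
Move 6: P2 pit4 -> P1=[6,2,1,3,1,9](4) P2=[7,3,2,5,0,1](2)
Move 7: P1 pit4 -> P1=[6,2,1,3,0,10](4) P2=[7,3,2,5,0,1](2)

Answer: 6 2 1 3 0 10 4 7 3 2 5 0 1 2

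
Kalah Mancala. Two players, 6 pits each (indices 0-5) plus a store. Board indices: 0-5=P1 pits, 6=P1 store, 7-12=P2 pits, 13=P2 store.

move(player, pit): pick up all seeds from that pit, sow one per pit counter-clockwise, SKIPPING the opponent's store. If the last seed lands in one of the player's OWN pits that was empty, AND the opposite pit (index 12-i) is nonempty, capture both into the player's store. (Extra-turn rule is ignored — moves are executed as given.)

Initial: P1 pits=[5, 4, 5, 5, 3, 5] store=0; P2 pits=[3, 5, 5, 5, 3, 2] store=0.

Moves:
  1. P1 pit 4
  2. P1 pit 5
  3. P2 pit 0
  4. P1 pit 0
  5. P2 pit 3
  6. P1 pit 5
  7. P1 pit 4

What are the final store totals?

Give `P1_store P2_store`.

Answer: 3 1

Derivation:
Move 1: P1 pit4 -> P1=[5,4,5,5,0,6](1) P2=[4,5,5,5,3,2](0)
Move 2: P1 pit5 -> P1=[5,4,5,5,0,0](2) P2=[5,6,6,6,4,2](0)
Move 3: P2 pit0 -> P1=[5,4,5,5,0,0](2) P2=[0,7,7,7,5,3](0)
Move 4: P1 pit0 -> P1=[0,5,6,6,1,1](2) P2=[0,7,7,7,5,3](0)
Move 5: P2 pit3 -> P1=[1,6,7,7,1,1](2) P2=[0,7,7,0,6,4](1)
Move 6: P1 pit5 -> P1=[1,6,7,7,1,0](3) P2=[0,7,7,0,6,4](1)
Move 7: P1 pit4 -> P1=[1,6,7,7,0,1](3) P2=[0,7,7,0,6,4](1)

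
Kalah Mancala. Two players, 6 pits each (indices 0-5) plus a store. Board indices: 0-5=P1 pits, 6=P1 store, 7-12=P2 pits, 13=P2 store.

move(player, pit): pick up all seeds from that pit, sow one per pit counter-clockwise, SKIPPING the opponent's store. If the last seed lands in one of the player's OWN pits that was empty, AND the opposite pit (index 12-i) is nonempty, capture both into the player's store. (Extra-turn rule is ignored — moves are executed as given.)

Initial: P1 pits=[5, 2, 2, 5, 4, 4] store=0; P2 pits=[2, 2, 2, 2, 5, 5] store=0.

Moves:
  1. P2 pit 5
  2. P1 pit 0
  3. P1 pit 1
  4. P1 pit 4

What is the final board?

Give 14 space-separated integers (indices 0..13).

Move 1: P2 pit5 -> P1=[6,3,3,6,4,4](0) P2=[2,2,2,2,5,0](1)
Move 2: P1 pit0 -> P1=[0,4,4,7,5,5](1) P2=[2,2,2,2,5,0](1)
Move 3: P1 pit1 -> P1=[0,0,5,8,6,6](1) P2=[2,2,2,2,5,0](1)
Move 4: P1 pit4 -> P1=[0,0,5,8,0,7](2) P2=[3,3,3,3,5,0](1)

Answer: 0 0 5 8 0 7 2 3 3 3 3 5 0 1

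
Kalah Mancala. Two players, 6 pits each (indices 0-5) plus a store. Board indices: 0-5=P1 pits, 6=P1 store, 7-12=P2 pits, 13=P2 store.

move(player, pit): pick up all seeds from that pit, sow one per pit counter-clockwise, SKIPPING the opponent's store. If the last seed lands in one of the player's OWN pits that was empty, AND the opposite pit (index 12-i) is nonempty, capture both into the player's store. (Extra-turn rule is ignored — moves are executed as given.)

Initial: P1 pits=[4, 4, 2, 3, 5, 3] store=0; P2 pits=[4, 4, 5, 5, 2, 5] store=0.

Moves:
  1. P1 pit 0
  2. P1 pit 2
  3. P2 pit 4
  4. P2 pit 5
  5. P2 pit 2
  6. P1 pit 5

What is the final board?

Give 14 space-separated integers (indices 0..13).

Move 1: P1 pit0 -> P1=[0,5,3,4,6,3](0) P2=[4,4,5,5,2,5](0)
Move 2: P1 pit2 -> P1=[0,5,0,5,7,4](0) P2=[4,4,5,5,2,5](0)
Move 3: P2 pit4 -> P1=[0,5,0,5,7,4](0) P2=[4,4,5,5,0,6](1)
Move 4: P2 pit5 -> P1=[1,6,1,6,8,4](0) P2=[4,4,5,5,0,0](2)
Move 5: P2 pit2 -> P1=[2,6,1,6,8,4](0) P2=[4,4,0,6,1,1](3)
Move 6: P1 pit5 -> P1=[2,6,1,6,8,0](1) P2=[5,5,1,6,1,1](3)

Answer: 2 6 1 6 8 0 1 5 5 1 6 1 1 3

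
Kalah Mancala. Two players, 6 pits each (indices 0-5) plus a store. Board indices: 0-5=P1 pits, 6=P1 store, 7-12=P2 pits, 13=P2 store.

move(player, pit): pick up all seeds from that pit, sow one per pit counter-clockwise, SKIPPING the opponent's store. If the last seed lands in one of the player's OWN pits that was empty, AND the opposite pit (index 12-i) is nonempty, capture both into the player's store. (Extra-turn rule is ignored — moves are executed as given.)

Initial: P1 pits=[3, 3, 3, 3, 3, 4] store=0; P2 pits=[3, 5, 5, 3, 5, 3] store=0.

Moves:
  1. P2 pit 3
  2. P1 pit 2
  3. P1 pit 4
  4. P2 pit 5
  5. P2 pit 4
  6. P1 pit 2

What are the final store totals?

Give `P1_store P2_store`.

Answer: 8 3

Derivation:
Move 1: P2 pit3 -> P1=[3,3,3,3,3,4](0) P2=[3,5,5,0,6,4](1)
Move 2: P1 pit2 -> P1=[3,3,0,4,4,5](0) P2=[3,5,5,0,6,4](1)
Move 3: P1 pit4 -> P1=[3,3,0,4,0,6](1) P2=[4,6,5,0,6,4](1)
Move 4: P2 pit5 -> P1=[4,4,1,4,0,6](1) P2=[4,6,5,0,6,0](2)
Move 5: P2 pit4 -> P1=[5,5,2,5,0,6](1) P2=[4,6,5,0,0,1](3)
Move 6: P1 pit2 -> P1=[5,5,0,6,0,6](8) P2=[4,0,5,0,0,1](3)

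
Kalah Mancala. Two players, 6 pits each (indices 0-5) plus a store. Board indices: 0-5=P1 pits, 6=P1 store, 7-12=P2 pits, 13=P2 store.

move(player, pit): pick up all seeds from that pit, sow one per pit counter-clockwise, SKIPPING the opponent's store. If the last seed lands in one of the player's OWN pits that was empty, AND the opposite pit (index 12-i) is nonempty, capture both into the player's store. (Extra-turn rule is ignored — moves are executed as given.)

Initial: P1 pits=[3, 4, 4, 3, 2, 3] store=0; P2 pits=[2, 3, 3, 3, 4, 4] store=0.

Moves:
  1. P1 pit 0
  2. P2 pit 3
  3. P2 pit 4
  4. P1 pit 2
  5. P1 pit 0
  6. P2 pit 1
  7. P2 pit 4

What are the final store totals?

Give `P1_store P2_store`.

Answer: 1 2

Derivation:
Move 1: P1 pit0 -> P1=[0,5,5,4,2,3](0) P2=[2,3,3,3,4,4](0)
Move 2: P2 pit3 -> P1=[0,5,5,4,2,3](0) P2=[2,3,3,0,5,5](1)
Move 3: P2 pit4 -> P1=[1,6,6,4,2,3](0) P2=[2,3,3,0,0,6](2)
Move 4: P1 pit2 -> P1=[1,6,0,5,3,4](1) P2=[3,4,3,0,0,6](2)
Move 5: P1 pit0 -> P1=[0,7,0,5,3,4](1) P2=[3,4,3,0,0,6](2)
Move 6: P2 pit1 -> P1=[0,7,0,5,3,4](1) P2=[3,0,4,1,1,7](2)
Move 7: P2 pit4 -> P1=[0,7,0,5,3,4](1) P2=[3,0,4,1,0,8](2)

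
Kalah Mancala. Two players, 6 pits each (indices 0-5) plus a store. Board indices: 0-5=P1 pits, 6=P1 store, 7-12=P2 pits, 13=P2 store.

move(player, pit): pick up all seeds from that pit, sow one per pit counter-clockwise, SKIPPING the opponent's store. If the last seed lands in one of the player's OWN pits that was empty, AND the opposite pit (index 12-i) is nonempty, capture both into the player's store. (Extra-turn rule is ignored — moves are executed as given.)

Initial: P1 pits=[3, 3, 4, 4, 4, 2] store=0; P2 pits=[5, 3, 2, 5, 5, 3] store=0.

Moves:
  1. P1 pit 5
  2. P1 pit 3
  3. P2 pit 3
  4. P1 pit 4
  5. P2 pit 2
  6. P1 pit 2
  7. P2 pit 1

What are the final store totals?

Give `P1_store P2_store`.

Move 1: P1 pit5 -> P1=[3,3,4,4,4,0](1) P2=[6,3,2,5,5,3](0)
Move 2: P1 pit3 -> P1=[3,3,4,0,5,1](2) P2=[7,3,2,5,5,3](0)
Move 3: P2 pit3 -> P1=[4,4,4,0,5,1](2) P2=[7,3,2,0,6,4](1)
Move 4: P1 pit4 -> P1=[4,4,4,0,0,2](3) P2=[8,4,3,0,6,4](1)
Move 5: P2 pit2 -> P1=[4,4,4,0,0,2](3) P2=[8,4,0,1,7,5](1)
Move 6: P1 pit2 -> P1=[4,4,0,1,1,3](4) P2=[8,4,0,1,7,5](1)
Move 7: P2 pit1 -> P1=[4,4,0,1,1,3](4) P2=[8,0,1,2,8,6](1)

Answer: 4 1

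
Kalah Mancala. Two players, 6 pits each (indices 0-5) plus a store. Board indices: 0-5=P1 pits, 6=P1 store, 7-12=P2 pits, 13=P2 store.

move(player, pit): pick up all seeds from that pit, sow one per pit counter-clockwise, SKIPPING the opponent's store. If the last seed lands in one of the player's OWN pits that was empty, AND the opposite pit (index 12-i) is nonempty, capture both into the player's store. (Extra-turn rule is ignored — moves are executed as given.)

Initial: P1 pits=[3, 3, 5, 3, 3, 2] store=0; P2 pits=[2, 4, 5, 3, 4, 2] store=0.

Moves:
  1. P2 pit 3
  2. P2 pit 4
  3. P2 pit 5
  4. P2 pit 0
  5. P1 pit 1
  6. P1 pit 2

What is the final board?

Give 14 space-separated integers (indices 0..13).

Move 1: P2 pit3 -> P1=[3,3,5,3,3,2](0) P2=[2,4,5,0,5,3](1)
Move 2: P2 pit4 -> P1=[4,4,6,3,3,2](0) P2=[2,4,5,0,0,4](2)
Move 3: P2 pit5 -> P1=[5,5,7,3,3,2](0) P2=[2,4,5,0,0,0](3)
Move 4: P2 pit0 -> P1=[5,5,7,3,3,2](0) P2=[0,5,6,0,0,0](3)
Move 5: P1 pit1 -> P1=[5,0,8,4,4,3](1) P2=[0,5,6,0,0,0](3)
Move 6: P1 pit2 -> P1=[5,0,0,5,5,4](2) P2=[1,6,7,1,0,0](3)

Answer: 5 0 0 5 5 4 2 1 6 7 1 0 0 3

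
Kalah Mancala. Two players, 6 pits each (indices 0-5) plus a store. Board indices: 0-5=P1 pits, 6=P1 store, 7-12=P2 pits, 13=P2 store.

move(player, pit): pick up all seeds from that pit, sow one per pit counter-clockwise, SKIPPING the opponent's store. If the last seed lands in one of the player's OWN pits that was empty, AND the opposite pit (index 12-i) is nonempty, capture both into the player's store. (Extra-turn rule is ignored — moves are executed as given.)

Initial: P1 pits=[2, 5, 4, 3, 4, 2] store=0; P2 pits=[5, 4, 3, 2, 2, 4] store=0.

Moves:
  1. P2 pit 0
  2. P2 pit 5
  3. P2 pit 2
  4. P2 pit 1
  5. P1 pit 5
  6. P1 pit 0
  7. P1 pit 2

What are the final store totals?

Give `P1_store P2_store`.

Move 1: P2 pit0 -> P1=[2,5,4,3,4,2](0) P2=[0,5,4,3,3,5](0)
Move 2: P2 pit5 -> P1=[3,6,5,4,4,2](0) P2=[0,5,4,3,3,0](1)
Move 3: P2 pit2 -> P1=[3,6,5,4,4,2](0) P2=[0,5,0,4,4,1](2)
Move 4: P2 pit1 -> P1=[3,6,5,4,4,2](0) P2=[0,0,1,5,5,2](3)
Move 5: P1 pit5 -> P1=[3,6,5,4,4,0](1) P2=[1,0,1,5,5,2](3)
Move 6: P1 pit0 -> P1=[0,7,6,5,4,0](1) P2=[1,0,1,5,5,2](3)
Move 7: P1 pit2 -> P1=[0,7,0,6,5,1](2) P2=[2,1,1,5,5,2](3)

Answer: 2 3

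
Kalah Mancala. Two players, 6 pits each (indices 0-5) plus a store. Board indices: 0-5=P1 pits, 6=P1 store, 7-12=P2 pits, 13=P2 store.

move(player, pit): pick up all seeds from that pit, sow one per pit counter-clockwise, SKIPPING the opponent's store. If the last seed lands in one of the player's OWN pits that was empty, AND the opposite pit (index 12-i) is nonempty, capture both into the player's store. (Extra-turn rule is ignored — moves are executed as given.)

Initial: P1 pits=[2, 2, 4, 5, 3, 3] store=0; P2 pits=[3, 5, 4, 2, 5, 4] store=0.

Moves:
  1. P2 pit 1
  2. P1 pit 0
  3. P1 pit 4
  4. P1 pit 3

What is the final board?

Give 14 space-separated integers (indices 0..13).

Answer: 0 3 5 0 1 5 2 5 1 5 3 6 5 1

Derivation:
Move 1: P2 pit1 -> P1=[2,2,4,5,3,3](0) P2=[3,0,5,3,6,5](1)
Move 2: P1 pit0 -> P1=[0,3,5,5,3,3](0) P2=[3,0,5,3,6,5](1)
Move 3: P1 pit4 -> P1=[0,3,5,5,0,4](1) P2=[4,0,5,3,6,5](1)
Move 4: P1 pit3 -> P1=[0,3,5,0,1,5](2) P2=[5,1,5,3,6,5](1)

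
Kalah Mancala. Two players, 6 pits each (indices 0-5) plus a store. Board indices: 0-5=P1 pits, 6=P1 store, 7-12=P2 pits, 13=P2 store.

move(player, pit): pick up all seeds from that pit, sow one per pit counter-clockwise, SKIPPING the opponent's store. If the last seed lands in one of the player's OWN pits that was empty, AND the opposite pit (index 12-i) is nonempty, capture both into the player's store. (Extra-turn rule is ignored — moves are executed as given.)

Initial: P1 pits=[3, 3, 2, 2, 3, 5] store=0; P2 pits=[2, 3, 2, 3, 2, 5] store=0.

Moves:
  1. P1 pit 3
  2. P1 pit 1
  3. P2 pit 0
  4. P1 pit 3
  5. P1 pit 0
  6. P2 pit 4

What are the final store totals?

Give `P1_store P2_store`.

Answer: 4 1

Derivation:
Move 1: P1 pit3 -> P1=[3,3,2,0,4,6](0) P2=[2,3,2,3,2,5](0)
Move 2: P1 pit1 -> P1=[3,0,3,1,5,6](0) P2=[2,3,2,3,2,5](0)
Move 3: P2 pit0 -> P1=[3,0,3,1,5,6](0) P2=[0,4,3,3,2,5](0)
Move 4: P1 pit3 -> P1=[3,0,3,0,6,6](0) P2=[0,4,3,3,2,5](0)
Move 5: P1 pit0 -> P1=[0,1,4,0,6,6](4) P2=[0,4,0,3,2,5](0)
Move 6: P2 pit4 -> P1=[0,1,4,0,6,6](4) P2=[0,4,0,3,0,6](1)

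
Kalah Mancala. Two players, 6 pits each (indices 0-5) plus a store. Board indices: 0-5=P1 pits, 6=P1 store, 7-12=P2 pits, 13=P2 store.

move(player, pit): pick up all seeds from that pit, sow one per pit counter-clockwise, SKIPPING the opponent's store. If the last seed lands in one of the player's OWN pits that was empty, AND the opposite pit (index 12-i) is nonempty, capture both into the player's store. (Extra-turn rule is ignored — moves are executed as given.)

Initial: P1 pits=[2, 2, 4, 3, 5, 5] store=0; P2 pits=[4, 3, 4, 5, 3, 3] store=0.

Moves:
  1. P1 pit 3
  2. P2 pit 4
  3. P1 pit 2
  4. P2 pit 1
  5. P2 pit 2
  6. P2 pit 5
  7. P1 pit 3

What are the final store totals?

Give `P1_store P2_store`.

Move 1: P1 pit3 -> P1=[2,2,4,0,6,6](1) P2=[4,3,4,5,3,3](0)
Move 2: P2 pit4 -> P1=[3,2,4,0,6,6](1) P2=[4,3,4,5,0,4](1)
Move 3: P1 pit2 -> P1=[3,2,0,1,7,7](2) P2=[4,3,4,5,0,4](1)
Move 4: P2 pit1 -> P1=[3,0,0,1,7,7](2) P2=[4,0,5,6,0,4](4)
Move 5: P2 pit2 -> P1=[4,0,0,1,7,7](2) P2=[4,0,0,7,1,5](5)
Move 6: P2 pit5 -> P1=[5,1,1,2,7,7](2) P2=[4,0,0,7,1,0](6)
Move 7: P1 pit3 -> P1=[5,1,1,0,8,8](2) P2=[4,0,0,7,1,0](6)

Answer: 2 6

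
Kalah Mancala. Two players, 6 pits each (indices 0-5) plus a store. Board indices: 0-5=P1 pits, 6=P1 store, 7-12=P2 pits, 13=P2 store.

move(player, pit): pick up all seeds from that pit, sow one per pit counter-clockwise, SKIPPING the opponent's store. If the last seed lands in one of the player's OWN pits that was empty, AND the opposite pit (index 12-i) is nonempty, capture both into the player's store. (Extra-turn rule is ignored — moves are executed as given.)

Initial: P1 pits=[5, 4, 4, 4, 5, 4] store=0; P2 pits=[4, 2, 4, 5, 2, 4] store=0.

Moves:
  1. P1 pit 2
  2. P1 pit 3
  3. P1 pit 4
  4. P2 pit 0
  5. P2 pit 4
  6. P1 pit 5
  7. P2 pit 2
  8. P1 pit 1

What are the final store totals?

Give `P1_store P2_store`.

Answer: 5 3

Derivation:
Move 1: P1 pit2 -> P1=[5,4,0,5,6,5](1) P2=[4,2,4,5,2,4](0)
Move 2: P1 pit3 -> P1=[5,4,0,0,7,6](2) P2=[5,3,4,5,2,4](0)
Move 3: P1 pit4 -> P1=[5,4,0,0,0,7](3) P2=[6,4,5,6,3,4](0)
Move 4: P2 pit0 -> P1=[5,4,0,0,0,7](3) P2=[0,5,6,7,4,5](1)
Move 5: P2 pit4 -> P1=[6,5,0,0,0,7](3) P2=[0,5,6,7,0,6](2)
Move 6: P1 pit5 -> P1=[6,5,0,0,0,0](4) P2=[1,6,7,8,1,7](2)
Move 7: P2 pit2 -> P1=[7,6,1,0,0,0](4) P2=[1,6,0,9,2,8](3)
Move 8: P1 pit1 -> P1=[7,0,2,1,1,1](5) P2=[2,6,0,9,2,8](3)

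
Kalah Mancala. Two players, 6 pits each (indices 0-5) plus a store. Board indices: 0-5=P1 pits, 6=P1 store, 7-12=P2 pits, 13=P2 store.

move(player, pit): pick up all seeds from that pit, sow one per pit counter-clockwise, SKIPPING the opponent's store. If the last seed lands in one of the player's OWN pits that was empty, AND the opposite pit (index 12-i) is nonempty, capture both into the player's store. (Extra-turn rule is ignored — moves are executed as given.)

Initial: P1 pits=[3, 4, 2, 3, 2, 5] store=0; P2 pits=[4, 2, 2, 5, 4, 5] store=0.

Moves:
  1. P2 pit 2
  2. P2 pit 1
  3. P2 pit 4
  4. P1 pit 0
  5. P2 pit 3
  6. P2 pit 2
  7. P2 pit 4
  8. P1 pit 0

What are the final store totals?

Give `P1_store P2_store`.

Answer: 0 8

Derivation:
Move 1: P2 pit2 -> P1=[3,4,2,3,2,5](0) P2=[4,2,0,6,5,5](0)
Move 2: P2 pit1 -> P1=[3,4,2,3,2,5](0) P2=[4,0,1,7,5,5](0)
Move 3: P2 pit4 -> P1=[4,5,3,3,2,5](0) P2=[4,0,1,7,0,6](1)
Move 4: P1 pit0 -> P1=[0,6,4,4,3,5](0) P2=[4,0,1,7,0,6](1)
Move 5: P2 pit3 -> P1=[1,7,5,5,3,5](0) P2=[4,0,1,0,1,7](2)
Move 6: P2 pit2 -> P1=[1,7,0,5,3,5](0) P2=[4,0,0,0,1,7](8)
Move 7: P2 pit4 -> P1=[1,7,0,5,3,5](0) P2=[4,0,0,0,0,8](8)
Move 8: P1 pit0 -> P1=[0,8,0,5,3,5](0) P2=[4,0,0,0,0,8](8)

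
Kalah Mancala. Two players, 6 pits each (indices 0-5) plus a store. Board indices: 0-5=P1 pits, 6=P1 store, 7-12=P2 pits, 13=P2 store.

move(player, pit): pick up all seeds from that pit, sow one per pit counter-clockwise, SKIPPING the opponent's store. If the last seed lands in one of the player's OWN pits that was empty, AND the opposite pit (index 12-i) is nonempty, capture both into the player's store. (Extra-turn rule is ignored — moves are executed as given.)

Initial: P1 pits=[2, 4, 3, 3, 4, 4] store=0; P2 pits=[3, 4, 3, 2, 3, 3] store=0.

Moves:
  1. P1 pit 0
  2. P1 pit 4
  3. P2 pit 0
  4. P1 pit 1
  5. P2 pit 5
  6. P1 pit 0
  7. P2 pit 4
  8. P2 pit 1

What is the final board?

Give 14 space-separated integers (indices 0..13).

Answer: 2 3 5 4 1 6 2 0 0 5 4 1 2 3

Derivation:
Move 1: P1 pit0 -> P1=[0,5,4,3,4,4](0) P2=[3,4,3,2,3,3](0)
Move 2: P1 pit4 -> P1=[0,5,4,3,0,5](1) P2=[4,5,3,2,3,3](0)
Move 3: P2 pit0 -> P1=[0,5,4,3,0,5](1) P2=[0,6,4,3,4,3](0)
Move 4: P1 pit1 -> P1=[0,0,5,4,1,6](2) P2=[0,6,4,3,4,3](0)
Move 5: P2 pit5 -> P1=[1,1,5,4,1,6](2) P2=[0,6,4,3,4,0](1)
Move 6: P1 pit0 -> P1=[0,2,5,4,1,6](2) P2=[0,6,4,3,4,0](1)
Move 7: P2 pit4 -> P1=[1,3,5,4,1,6](2) P2=[0,6,4,3,0,1](2)
Move 8: P2 pit1 -> P1=[2,3,5,4,1,6](2) P2=[0,0,5,4,1,2](3)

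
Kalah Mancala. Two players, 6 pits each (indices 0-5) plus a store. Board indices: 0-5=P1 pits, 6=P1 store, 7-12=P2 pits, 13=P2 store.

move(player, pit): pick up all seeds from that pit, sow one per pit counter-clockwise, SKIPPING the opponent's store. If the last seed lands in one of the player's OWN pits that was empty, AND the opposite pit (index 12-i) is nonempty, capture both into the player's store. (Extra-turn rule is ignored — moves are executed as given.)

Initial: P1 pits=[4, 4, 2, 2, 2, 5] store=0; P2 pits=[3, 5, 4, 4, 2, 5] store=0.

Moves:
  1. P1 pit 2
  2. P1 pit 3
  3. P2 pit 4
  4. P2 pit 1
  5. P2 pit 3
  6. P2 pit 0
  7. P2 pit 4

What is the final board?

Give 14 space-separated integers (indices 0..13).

Move 1: P1 pit2 -> P1=[4,4,0,3,3,5](0) P2=[3,5,4,4,2,5](0)
Move 2: P1 pit3 -> P1=[4,4,0,0,4,6](1) P2=[3,5,4,4,2,5](0)
Move 3: P2 pit4 -> P1=[4,4,0,0,4,6](1) P2=[3,5,4,4,0,6](1)
Move 4: P2 pit1 -> P1=[4,4,0,0,4,6](1) P2=[3,0,5,5,1,7](2)
Move 5: P2 pit3 -> P1=[5,5,0,0,4,6](1) P2=[3,0,5,0,2,8](3)
Move 6: P2 pit0 -> P1=[5,5,0,0,4,6](1) P2=[0,1,6,1,2,8](3)
Move 7: P2 pit4 -> P1=[5,5,0,0,4,6](1) P2=[0,1,6,1,0,9](4)

Answer: 5 5 0 0 4 6 1 0 1 6 1 0 9 4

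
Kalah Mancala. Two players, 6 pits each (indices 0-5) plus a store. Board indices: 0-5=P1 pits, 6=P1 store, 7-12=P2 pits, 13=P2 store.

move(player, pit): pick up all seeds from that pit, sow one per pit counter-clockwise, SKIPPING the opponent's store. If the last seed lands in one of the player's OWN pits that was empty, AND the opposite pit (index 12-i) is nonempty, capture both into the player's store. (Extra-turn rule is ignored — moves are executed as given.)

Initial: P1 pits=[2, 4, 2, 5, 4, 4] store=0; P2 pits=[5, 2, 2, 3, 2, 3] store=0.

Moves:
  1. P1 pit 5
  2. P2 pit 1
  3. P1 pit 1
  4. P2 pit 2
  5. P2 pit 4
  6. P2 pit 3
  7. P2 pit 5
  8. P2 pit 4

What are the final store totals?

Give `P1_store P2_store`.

Answer: 8 10

Derivation:
Move 1: P1 pit5 -> P1=[2,4,2,5,4,0](1) P2=[6,3,3,3,2,3](0)
Move 2: P2 pit1 -> P1=[2,4,2,5,4,0](1) P2=[6,0,4,4,3,3](0)
Move 3: P1 pit1 -> P1=[2,0,3,6,5,0](8) P2=[0,0,4,4,3,3](0)
Move 4: P2 pit2 -> P1=[2,0,3,6,5,0](8) P2=[0,0,0,5,4,4](1)
Move 5: P2 pit4 -> P1=[3,1,3,6,5,0](8) P2=[0,0,0,5,0,5](2)
Move 6: P2 pit3 -> P1=[4,2,3,6,5,0](8) P2=[0,0,0,0,1,6](3)
Move 7: P2 pit5 -> P1=[5,3,4,7,6,0](8) P2=[0,0,0,0,1,0](4)
Move 8: P2 pit4 -> P1=[0,3,4,7,6,0](8) P2=[0,0,0,0,0,0](10)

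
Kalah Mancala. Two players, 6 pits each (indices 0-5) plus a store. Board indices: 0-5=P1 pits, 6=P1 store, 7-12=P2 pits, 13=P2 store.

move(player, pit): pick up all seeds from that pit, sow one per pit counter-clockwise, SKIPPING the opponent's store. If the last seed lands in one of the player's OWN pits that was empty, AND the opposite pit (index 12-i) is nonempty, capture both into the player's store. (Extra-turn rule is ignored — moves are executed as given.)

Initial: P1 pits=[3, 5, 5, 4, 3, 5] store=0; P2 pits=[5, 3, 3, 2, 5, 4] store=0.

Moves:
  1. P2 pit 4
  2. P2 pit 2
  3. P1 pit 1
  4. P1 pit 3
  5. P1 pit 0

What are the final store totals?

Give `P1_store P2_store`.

Move 1: P2 pit4 -> P1=[4,6,6,4,3,5](0) P2=[5,3,3,2,0,5](1)
Move 2: P2 pit2 -> P1=[4,6,6,4,3,5](0) P2=[5,3,0,3,1,6](1)
Move 3: P1 pit1 -> P1=[4,0,7,5,4,6](1) P2=[6,3,0,3,1,6](1)
Move 4: P1 pit3 -> P1=[4,0,7,0,5,7](2) P2=[7,4,0,3,1,6](1)
Move 5: P1 pit0 -> P1=[0,1,8,1,6,7](2) P2=[7,4,0,3,1,6](1)

Answer: 2 1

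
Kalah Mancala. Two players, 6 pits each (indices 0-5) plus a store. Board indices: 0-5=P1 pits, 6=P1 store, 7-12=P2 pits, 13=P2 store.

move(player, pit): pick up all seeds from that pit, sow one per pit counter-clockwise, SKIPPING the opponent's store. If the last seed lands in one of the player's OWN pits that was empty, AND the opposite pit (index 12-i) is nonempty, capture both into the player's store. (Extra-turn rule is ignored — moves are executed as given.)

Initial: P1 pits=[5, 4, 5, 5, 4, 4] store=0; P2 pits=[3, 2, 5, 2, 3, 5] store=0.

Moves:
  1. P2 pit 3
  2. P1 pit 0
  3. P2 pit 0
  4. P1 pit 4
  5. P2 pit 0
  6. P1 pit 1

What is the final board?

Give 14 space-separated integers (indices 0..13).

Answer: 0 0 1 7 1 7 2 0 5 7 0 4 6 7

Derivation:
Move 1: P2 pit3 -> P1=[5,4,5,5,4,4](0) P2=[3,2,5,0,4,6](0)
Move 2: P1 pit0 -> P1=[0,5,6,6,5,5](0) P2=[3,2,5,0,4,6](0)
Move 3: P2 pit0 -> P1=[0,5,0,6,5,5](0) P2=[0,3,6,0,4,6](7)
Move 4: P1 pit4 -> P1=[0,5,0,6,0,6](1) P2=[1,4,7,0,4,6](7)
Move 5: P2 pit0 -> P1=[0,5,0,6,0,6](1) P2=[0,5,7,0,4,6](7)
Move 6: P1 pit1 -> P1=[0,0,1,7,1,7](2) P2=[0,5,7,0,4,6](7)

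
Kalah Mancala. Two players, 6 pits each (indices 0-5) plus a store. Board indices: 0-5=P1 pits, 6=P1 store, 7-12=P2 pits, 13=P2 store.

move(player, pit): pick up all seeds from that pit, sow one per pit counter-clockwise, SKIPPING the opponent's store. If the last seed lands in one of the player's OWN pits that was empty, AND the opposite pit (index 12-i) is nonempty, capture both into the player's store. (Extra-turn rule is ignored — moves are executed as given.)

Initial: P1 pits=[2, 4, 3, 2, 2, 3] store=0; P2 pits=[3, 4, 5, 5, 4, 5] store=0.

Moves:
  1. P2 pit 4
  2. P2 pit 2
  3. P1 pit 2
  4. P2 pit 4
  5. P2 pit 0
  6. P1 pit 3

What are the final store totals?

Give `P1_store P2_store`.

Move 1: P2 pit4 -> P1=[3,5,3,2,2,3](0) P2=[3,4,5,5,0,6](1)
Move 2: P2 pit2 -> P1=[4,5,3,2,2,3](0) P2=[3,4,0,6,1,7](2)
Move 3: P1 pit2 -> P1=[4,5,0,3,3,4](0) P2=[3,4,0,6,1,7](2)
Move 4: P2 pit4 -> P1=[4,5,0,3,3,4](0) P2=[3,4,0,6,0,8](2)
Move 5: P2 pit0 -> P1=[4,5,0,3,3,4](0) P2=[0,5,1,7,0,8](2)
Move 6: P1 pit3 -> P1=[4,5,0,0,4,5](1) P2=[0,5,1,7,0,8](2)

Answer: 1 2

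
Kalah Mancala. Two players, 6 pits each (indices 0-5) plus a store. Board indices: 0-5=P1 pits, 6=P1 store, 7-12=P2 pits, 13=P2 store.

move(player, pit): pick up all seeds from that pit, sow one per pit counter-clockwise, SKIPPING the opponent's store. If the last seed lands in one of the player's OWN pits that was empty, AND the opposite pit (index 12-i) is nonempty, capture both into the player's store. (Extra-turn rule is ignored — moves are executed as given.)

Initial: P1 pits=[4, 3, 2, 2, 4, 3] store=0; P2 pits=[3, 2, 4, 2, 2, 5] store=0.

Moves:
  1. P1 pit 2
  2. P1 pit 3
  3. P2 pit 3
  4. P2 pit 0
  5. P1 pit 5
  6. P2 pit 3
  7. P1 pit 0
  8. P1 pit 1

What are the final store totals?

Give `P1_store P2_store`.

Move 1: P1 pit2 -> P1=[4,3,0,3,5,3](0) P2=[3,2,4,2,2,5](0)
Move 2: P1 pit3 -> P1=[4,3,0,0,6,4](1) P2=[3,2,4,2,2,5](0)
Move 3: P2 pit3 -> P1=[4,3,0,0,6,4](1) P2=[3,2,4,0,3,6](0)
Move 4: P2 pit0 -> P1=[4,3,0,0,6,4](1) P2=[0,3,5,1,3,6](0)
Move 5: P1 pit5 -> P1=[4,3,0,0,6,0](2) P2=[1,4,6,1,3,6](0)
Move 6: P2 pit3 -> P1=[4,3,0,0,6,0](2) P2=[1,4,6,0,4,6](0)
Move 7: P1 pit0 -> P1=[0,4,1,1,7,0](2) P2=[1,4,6,0,4,6](0)
Move 8: P1 pit1 -> P1=[0,0,2,2,8,0](4) P2=[0,4,6,0,4,6](0)

Answer: 4 0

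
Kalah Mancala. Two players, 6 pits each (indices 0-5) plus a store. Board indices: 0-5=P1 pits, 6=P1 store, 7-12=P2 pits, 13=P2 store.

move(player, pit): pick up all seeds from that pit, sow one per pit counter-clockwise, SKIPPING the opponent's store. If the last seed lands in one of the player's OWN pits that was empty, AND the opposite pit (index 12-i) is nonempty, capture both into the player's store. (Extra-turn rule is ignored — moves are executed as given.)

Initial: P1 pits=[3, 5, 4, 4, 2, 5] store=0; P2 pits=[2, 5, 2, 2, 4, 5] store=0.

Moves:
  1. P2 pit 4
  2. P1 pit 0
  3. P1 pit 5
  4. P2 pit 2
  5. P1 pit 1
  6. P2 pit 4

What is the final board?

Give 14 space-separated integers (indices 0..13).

Move 1: P2 pit4 -> P1=[4,6,4,4,2,5](0) P2=[2,5,2,2,0,6](1)
Move 2: P1 pit0 -> P1=[0,7,5,5,3,5](0) P2=[2,5,2,2,0,6](1)
Move 3: P1 pit5 -> P1=[0,7,5,5,3,0](1) P2=[3,6,3,3,0,6](1)
Move 4: P2 pit2 -> P1=[0,7,5,5,3,0](1) P2=[3,6,0,4,1,7](1)
Move 5: P1 pit1 -> P1=[0,0,6,6,4,1](2) P2=[4,7,0,4,1,7](1)
Move 6: P2 pit4 -> P1=[0,0,6,6,4,1](2) P2=[4,7,0,4,0,8](1)

Answer: 0 0 6 6 4 1 2 4 7 0 4 0 8 1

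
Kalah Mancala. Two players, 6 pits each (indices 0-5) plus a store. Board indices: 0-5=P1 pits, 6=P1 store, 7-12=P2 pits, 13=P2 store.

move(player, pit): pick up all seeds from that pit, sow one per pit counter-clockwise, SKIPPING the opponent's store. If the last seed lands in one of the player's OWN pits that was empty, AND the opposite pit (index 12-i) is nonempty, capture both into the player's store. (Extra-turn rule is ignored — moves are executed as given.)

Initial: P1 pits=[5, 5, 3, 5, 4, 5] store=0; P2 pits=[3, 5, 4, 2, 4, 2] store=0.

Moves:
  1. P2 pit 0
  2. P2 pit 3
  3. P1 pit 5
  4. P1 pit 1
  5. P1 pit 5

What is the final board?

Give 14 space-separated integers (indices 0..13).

Move 1: P2 pit0 -> P1=[5,5,3,5,4,5](0) P2=[0,6,5,3,4,2](0)
Move 2: P2 pit3 -> P1=[5,5,3,5,4,5](0) P2=[0,6,5,0,5,3](1)
Move 3: P1 pit5 -> P1=[5,5,3,5,4,0](1) P2=[1,7,6,1,5,3](1)
Move 4: P1 pit1 -> P1=[5,0,4,6,5,1](2) P2=[1,7,6,1,5,3](1)
Move 5: P1 pit5 -> P1=[5,0,4,6,5,0](3) P2=[1,7,6,1,5,3](1)

Answer: 5 0 4 6 5 0 3 1 7 6 1 5 3 1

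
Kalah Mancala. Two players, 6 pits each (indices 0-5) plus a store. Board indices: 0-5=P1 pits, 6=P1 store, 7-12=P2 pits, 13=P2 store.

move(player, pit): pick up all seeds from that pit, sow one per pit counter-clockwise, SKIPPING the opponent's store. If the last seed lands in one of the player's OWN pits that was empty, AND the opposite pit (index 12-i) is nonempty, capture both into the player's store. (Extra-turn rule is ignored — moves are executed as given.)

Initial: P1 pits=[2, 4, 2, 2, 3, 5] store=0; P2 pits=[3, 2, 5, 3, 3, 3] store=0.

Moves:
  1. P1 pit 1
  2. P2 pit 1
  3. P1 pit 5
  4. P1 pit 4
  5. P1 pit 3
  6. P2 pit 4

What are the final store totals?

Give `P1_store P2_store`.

Move 1: P1 pit1 -> P1=[2,0,3,3,4,6](0) P2=[3,2,5,3,3,3](0)
Move 2: P2 pit1 -> P1=[2,0,3,3,4,6](0) P2=[3,0,6,4,3,3](0)
Move 3: P1 pit5 -> P1=[2,0,3,3,4,0](1) P2=[4,1,7,5,4,3](0)
Move 4: P1 pit4 -> P1=[2,0,3,3,0,1](2) P2=[5,2,7,5,4,3](0)
Move 5: P1 pit3 -> P1=[2,0,3,0,1,2](3) P2=[5,2,7,5,4,3](0)
Move 6: P2 pit4 -> P1=[3,1,3,0,1,2](3) P2=[5,2,7,5,0,4](1)

Answer: 3 1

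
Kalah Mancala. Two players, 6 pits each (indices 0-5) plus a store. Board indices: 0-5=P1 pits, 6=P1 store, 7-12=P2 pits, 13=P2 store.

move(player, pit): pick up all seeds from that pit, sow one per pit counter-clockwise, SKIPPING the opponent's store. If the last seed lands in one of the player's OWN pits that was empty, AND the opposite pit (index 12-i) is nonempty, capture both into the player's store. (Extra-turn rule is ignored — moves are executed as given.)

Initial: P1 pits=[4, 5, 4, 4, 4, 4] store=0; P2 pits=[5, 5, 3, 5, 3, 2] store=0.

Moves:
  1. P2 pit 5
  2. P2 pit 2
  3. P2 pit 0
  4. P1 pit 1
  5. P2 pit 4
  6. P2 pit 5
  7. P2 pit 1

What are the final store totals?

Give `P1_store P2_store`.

Answer: 1 10

Derivation:
Move 1: P2 pit5 -> P1=[5,5,4,4,4,4](0) P2=[5,5,3,5,3,0](1)
Move 2: P2 pit2 -> P1=[0,5,4,4,4,4](0) P2=[5,5,0,6,4,0](7)
Move 3: P2 pit0 -> P1=[0,5,4,4,4,4](0) P2=[0,6,1,7,5,1](7)
Move 4: P1 pit1 -> P1=[0,0,5,5,5,5](1) P2=[0,6,1,7,5,1](7)
Move 5: P2 pit4 -> P1=[1,1,6,5,5,5](1) P2=[0,6,1,7,0,2](8)
Move 6: P2 pit5 -> P1=[2,1,6,5,5,5](1) P2=[0,6,1,7,0,0](9)
Move 7: P2 pit1 -> P1=[3,1,6,5,5,5](1) P2=[0,0,2,8,1,1](10)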